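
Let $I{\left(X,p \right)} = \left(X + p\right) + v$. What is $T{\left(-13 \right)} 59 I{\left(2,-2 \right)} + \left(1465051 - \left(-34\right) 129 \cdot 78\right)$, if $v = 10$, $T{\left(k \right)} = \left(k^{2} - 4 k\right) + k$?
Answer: $1929879$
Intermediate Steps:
$T{\left(k \right)} = k^{2} - 3 k$
$I{\left(X,p \right)} = 10 + X + p$ ($I{\left(X,p \right)} = \left(X + p\right) + 10 = 10 + X + p$)
$T{\left(-13 \right)} 59 I{\left(2,-2 \right)} + \left(1465051 - \left(-34\right) 129 \cdot 78\right) = - 13 \left(-3 - 13\right) 59 \left(10 + 2 - 2\right) + \left(1465051 - \left(-34\right) 129 \cdot 78\right) = \left(-13\right) \left(-16\right) 59 \cdot 10 + \left(1465051 - \left(-4386\right) 78\right) = 208 \cdot 59 \cdot 10 + \left(1465051 - -342108\right) = 12272 \cdot 10 + \left(1465051 + 342108\right) = 122720 + 1807159 = 1929879$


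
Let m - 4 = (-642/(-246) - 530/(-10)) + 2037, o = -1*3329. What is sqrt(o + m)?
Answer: 4*I*sqrt(129478)/41 ≈ 35.105*I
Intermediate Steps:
o = -3329
m = 85961/41 (m = 4 + ((-642/(-246) - 530/(-10)) + 2037) = 4 + ((-642*(-1/246) - 530*(-1/10)) + 2037) = 4 + ((107/41 + 53) + 2037) = 4 + (2280/41 + 2037) = 4 + 85797/41 = 85961/41 ≈ 2096.6)
sqrt(o + m) = sqrt(-3329 + 85961/41) = sqrt(-50528/41) = 4*I*sqrt(129478)/41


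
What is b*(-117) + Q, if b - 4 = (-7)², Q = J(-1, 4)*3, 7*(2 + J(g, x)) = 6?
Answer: -43431/7 ≈ -6204.4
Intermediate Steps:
J(g, x) = -8/7 (J(g, x) = -2 + (⅐)*6 = -2 + 6/7 = -8/7)
Q = -24/7 (Q = -8/7*3 = -24/7 ≈ -3.4286)
b = 53 (b = 4 + (-7)² = 4 + 49 = 53)
b*(-117) + Q = 53*(-117) - 24/7 = -6201 - 24/7 = -43431/7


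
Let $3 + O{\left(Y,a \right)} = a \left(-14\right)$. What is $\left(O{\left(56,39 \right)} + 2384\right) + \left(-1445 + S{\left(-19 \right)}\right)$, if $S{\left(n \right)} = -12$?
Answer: $378$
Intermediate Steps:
$O{\left(Y,a \right)} = -3 - 14 a$ ($O{\left(Y,a \right)} = -3 + a \left(-14\right) = -3 - 14 a$)
$\left(O{\left(56,39 \right)} + 2384\right) + \left(-1445 + S{\left(-19 \right)}\right) = \left(\left(-3 - 546\right) + 2384\right) - 1457 = \left(-549 + 2384\right) - 1457 = 1835 - 1457 = 378$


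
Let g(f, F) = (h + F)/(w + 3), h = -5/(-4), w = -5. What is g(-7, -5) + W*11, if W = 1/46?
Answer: 389/184 ≈ 2.1141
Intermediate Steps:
W = 1/46 ≈ 0.021739
h = 5/4 (h = -5*(-¼) = 5/4 ≈ 1.2500)
g(f, F) = -5/8 - F/2 (g(f, F) = (5/4 + F)/(-5 + 3) = (5/4 + F)/(-2) = (5/4 + F)*(-½) = -5/8 - F/2)
g(-7, -5) + W*11 = (-5/8 - ½*(-5)) + (1/46)*11 = (-5/8 + 5/2) + 11/46 = 15/8 + 11/46 = 389/184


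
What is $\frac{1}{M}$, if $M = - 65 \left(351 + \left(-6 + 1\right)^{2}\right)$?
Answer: $- \frac{1}{24440} \approx -4.0917 \cdot 10^{-5}$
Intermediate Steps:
$M = -24440$ ($M = - 65 \left(351 + \left(-5\right)^{2}\right) = - 65 \left(351 + 25\right) = \left(-65\right) 376 = -24440$)
$\frac{1}{M} = \frac{1}{-24440} = - \frac{1}{24440}$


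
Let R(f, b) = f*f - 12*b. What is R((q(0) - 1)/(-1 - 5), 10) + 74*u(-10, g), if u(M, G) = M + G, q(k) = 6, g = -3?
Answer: -38927/36 ≈ -1081.3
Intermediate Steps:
u(M, G) = G + M
R(f, b) = f² - 12*b
R((q(0) - 1)/(-1 - 5), 10) + 74*u(-10, g) = (((6 - 1)/(-1 - 5))² - 12*10) + 74*(-3 - 10) = ((5/(-6))² - 120) + 74*(-13) = ((5*(-⅙))² - 120) - 962 = ((-⅚)² - 120) - 962 = (25/36 - 120) - 962 = -4295/36 - 962 = -38927/36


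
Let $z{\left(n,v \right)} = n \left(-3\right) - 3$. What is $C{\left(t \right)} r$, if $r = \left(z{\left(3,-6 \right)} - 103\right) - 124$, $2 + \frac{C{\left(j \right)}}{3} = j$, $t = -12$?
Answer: $10038$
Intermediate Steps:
$C{\left(j \right)} = -6 + 3 j$
$z{\left(n,v \right)} = -3 - 3 n$ ($z{\left(n,v \right)} = - 3 n - 3 = -3 - 3 n$)
$r = -239$ ($r = \left(\left(-3 - 9\right) - 103\right) - 124 = \left(-12 - 103\right) - 124 = -115 - 124 = -239$)
$C{\left(t \right)} r = \left(-6 + 3 \left(-12\right)\right) \left(-239\right) = \left(-6 - 36\right) \left(-239\right) = \left(-42\right) \left(-239\right) = 10038$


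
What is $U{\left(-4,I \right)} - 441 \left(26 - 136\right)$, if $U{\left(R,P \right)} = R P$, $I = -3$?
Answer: $48522$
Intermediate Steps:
$U{\left(R,P \right)} = P R$
$U{\left(-4,I \right)} - 441 \left(26 - 136\right) = \left(-3\right) \left(-4\right) - 441 \left(26 - 136\right) = 12 - 441 \left(26 - 136\right) = 12 - -48510 = 12 + 48510 = 48522$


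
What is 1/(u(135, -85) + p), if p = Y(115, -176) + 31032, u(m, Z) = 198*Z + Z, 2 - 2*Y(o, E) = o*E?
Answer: 1/24238 ≈ 4.1258e-5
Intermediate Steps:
Y(o, E) = 1 - E*o/2 (Y(o, E) = 1 - o*E/2 = 1 - E*o/2)
u(m, Z) = 199*Z
p = 41153 (p = (1 - ½*(-176)*115) + 31032 = (1 + 10120) + 31032 = 10121 + 31032 = 41153)
1/(u(135, -85) + p) = 1/(199*(-85) + 41153) = 1/(-16915 + 41153) = 1/24238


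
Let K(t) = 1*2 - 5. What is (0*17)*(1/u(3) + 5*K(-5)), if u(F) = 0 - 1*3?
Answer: 0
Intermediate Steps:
u(F) = -3 (u(F) = 0 - 3 = -3)
K(t) = -3 (K(t) = 2 - 5 = -3)
(0*17)*(1/u(3) + 5*K(-5)) = (0*17)*(1/(-3) + 5*(-3)) = 0*(1*(-1/3) - 15) = 0*(-1/3 - 15) = 0*(-46/3) = 0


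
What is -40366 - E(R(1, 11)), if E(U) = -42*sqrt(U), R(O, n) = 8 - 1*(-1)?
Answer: -40240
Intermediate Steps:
R(O, n) = 9 (R(O, n) = 8 + 1 = 9)
-40366 - E(R(1, 11)) = -40366 - (-42)*sqrt(9) = -40366 - (-42)*3 = -40366 - 1*(-126) = -40366 + 126 = -40240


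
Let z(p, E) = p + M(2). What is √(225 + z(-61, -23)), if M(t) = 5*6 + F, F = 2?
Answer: 14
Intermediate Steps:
M(t) = 32 (M(t) = 5*6 + 2 = 30 + 2 = 32)
z(p, E) = 32 + p (z(p, E) = p + 32 = 32 + p)
√(225 + z(-61, -23)) = √(225 + (32 - 61)) = √(225 - 29) = √196 = 14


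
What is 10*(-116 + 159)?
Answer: 430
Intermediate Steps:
10*(-116 + 159) = 10*43 = 430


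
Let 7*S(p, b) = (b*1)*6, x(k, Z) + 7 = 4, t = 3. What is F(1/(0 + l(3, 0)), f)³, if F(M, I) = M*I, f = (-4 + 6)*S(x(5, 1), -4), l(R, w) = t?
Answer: -4096/343 ≈ -11.942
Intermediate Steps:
l(R, w) = 3
x(k, Z) = -3 (x(k, Z) = -7 + 4 = -3)
S(p, b) = 6*b/7 (S(p, b) = ((b*1)*6)/7 = (b*6)/7 = (6*b)/7 = 6*b/7)
f = -48/7 (f = (-4 + 6)*((6/7)*(-4)) = 2*(-24/7) = -48/7 ≈ -6.8571)
F(M, I) = I*M
F(1/(0 + l(3, 0)), f)³ = (-48/(7*(0 + 3)))³ = (-48/7/3)³ = (-48/7*⅓)³ = (-16/7)³ = -4096/343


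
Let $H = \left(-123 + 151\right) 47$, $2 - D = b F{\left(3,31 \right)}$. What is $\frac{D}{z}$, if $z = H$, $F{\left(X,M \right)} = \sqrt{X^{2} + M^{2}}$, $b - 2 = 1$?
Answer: $\frac{1}{658} - \frac{3 \sqrt{970}}{1316} \approx -0.069479$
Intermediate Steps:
$b = 3$ ($b = 2 + 1 = 3$)
$F{\left(X,M \right)} = \sqrt{M^{2} + X^{2}}$
$D = 2 - 3 \sqrt{970}$ ($D = 2 - 3 \sqrt{31^{2} + 3^{2}} = 2 - 3 \sqrt{961 + 9} = 2 - 3 \sqrt{970} \approx -91.434$)
$H = 1316$ ($H = 28 \cdot 47 = 1316$)
$z = 1316$
$\frac{D}{z} = \frac{2 - 3 \sqrt{970}}{1316} = \left(2 - 3 \sqrt{970}\right) \frac{1}{1316} = \frac{1}{658} - \frac{3 \sqrt{970}}{1316}$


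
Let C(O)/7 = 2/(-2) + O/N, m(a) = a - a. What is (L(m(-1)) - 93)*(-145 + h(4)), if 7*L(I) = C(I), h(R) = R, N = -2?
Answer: 13254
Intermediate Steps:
m(a) = 0
C(O) = -7 - 7*O/2 (C(O) = 7*(2/(-2) + O/(-2)) = 7*(2*(-½) + O*(-½)) = 7*(-1 - O/2) = -7 - 7*O/2)
L(I) = -1 - I/2 (L(I) = (-7 - 7*I/2)/7 = -1 - I/2)
(L(m(-1)) - 93)*(-145 + h(4)) = ((-1 - ½*0) - 93)*(-145 + 4) = ((-1 + 0) - 93)*(-141) = (-1 - 93)*(-141) = -94*(-141) = 13254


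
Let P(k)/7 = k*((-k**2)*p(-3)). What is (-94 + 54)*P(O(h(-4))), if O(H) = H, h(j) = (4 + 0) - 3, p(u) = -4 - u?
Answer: -280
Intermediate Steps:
h(j) = 1 (h(j) = 4 - 3 = 1)
P(k) = 7*k**3 (P(k) = 7*(k*((-k**2)*(-4 - 1*(-3)))) = 7*(k*((-k**2)*(-4 + 3))) = 7*(k*(-k**2*(-1))) = 7*(k*k**2) = 7*k**3)
(-94 + 54)*P(O(h(-4))) = (-94 + 54)*(7*1**3) = -280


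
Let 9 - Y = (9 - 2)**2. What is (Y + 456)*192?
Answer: 79872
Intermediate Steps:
Y = -40 (Y = 9 - (9 - 2)**2 = 9 - 1*7**2 = 9 - 1*49 = 9 - 49 = -40)
(Y + 456)*192 = (-40 + 456)*192 = 416*192 = 79872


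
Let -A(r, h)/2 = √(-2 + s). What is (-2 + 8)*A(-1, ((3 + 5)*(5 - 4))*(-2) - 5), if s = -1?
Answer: -12*I*√3 ≈ -20.785*I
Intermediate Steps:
A(r, h) = -2*I*√3 (A(r, h) = -2*√(-2 - 1) = -2*I*√3)
(-2 + 8)*A(-1, ((3 + 5)*(5 - 4))*(-2) - 5) = (-2 + 8)*(-2*I*√3) = 6*(-2*I*√3) = -12*I*√3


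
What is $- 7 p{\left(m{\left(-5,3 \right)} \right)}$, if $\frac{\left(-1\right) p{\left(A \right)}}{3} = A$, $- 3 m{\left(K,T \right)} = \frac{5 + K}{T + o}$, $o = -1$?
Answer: $0$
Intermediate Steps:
$m{\left(K,T \right)} = - \frac{5 + K}{3 \left(-1 + T\right)}$ ($m{\left(K,T \right)} = - \frac{\left(5 + K\right) \frac{1}{T - 1}}{3} = - \frac{\left(5 + K\right) \frac{1}{-1 + T}}{3} = - \frac{\frac{1}{-1 + T} \left(5 + K\right)}{3} = - \frac{5 + K}{3 \left(-1 + T\right)}$)
$p{\left(A \right)} = - 3 A$
$- 7 p{\left(m{\left(-5,3 \right)} \right)} = - 7 \left(- 3 \frac{-5 - -5}{3 \left(-1 + 3\right)}\right) = - 7 \left(- 3 \frac{-5 + 5}{3 \cdot 2}\right) = - 7 \left(- 3 \cdot \frac{1}{3} \cdot \frac{1}{2} \cdot 0\right) = - 7 \left(\left(-3\right) 0\right) = \left(-7\right) 0 = 0$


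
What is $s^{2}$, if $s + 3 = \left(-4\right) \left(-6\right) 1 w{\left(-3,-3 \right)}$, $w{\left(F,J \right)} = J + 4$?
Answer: $441$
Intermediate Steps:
$w{\left(F,J \right)} = 4 + J$
$s = 21$ ($s = -3 + \left(-4\right) \left(-6\right) 1 \left(4 - 3\right) = -3 + 24 \cdot 1 \cdot 1 = -3 + 24 \cdot 1 = -3 + 24 = 21$)
$s^{2} = 21^{2} = 441$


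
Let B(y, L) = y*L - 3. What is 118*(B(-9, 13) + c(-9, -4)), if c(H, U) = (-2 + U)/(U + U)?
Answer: -28143/2 ≈ -14072.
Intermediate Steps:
B(y, L) = -3 + L*y (B(y, L) = L*y - 3 = -3 + L*y)
c(H, U) = (-2 + U)/(2*U) (c(H, U) = (-2 + U)/((2*U)) = (-2 + U)*(1/(2*U)) = (-2 + U)/(2*U))
118*(B(-9, 13) + c(-9, -4)) = 118*((-3 + 13*(-9)) + (½)*(-2 - 4)/(-4)) = 118*((-3 - 117) + (½)*(-¼)*(-6)) = 118*(-120 + ¾) = 118*(-477/4) = -28143/2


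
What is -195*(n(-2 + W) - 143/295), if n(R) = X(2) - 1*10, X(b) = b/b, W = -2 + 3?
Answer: 109122/59 ≈ 1849.5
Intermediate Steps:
W = 1
X(b) = 1
n(R) = -9 (n(R) = 1 - 1*10 = 1 - 10 = -9)
-195*(n(-2 + W) - 143/295) = -195*(-9 - 143/295) = -195*(-2798/295) = 109122/59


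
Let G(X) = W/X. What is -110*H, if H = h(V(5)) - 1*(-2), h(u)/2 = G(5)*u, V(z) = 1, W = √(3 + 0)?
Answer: -220 - 44*√3 ≈ -296.21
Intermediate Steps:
W = √3 ≈ 1.7320
G(X) = √3/X
h(u) = 2*u*√3/5 (h(u) = 2*((√3/5)*u) = 2*(u*√3/5) = 2*u*√3/5)
H = 2 + 2*√3/5 (H = (⅖)*1*√3 - 1*(-2) = 2*√3/5 + 2 = 2 + 2*√3/5 ≈ 2.6928)
-110*H = -110*(2 + 2*√3/5) = -220 - 44*√3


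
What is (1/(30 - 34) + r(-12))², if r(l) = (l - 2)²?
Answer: 613089/16 ≈ 38318.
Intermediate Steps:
r(l) = (-2 + l)²
(1/(30 - 34) + r(-12))² = (1/(30 - 34) + (-2 - 12)²)² = (1/(-4) + (-14)²)² = (-¼ + 196)² = (783/4)² = 613089/16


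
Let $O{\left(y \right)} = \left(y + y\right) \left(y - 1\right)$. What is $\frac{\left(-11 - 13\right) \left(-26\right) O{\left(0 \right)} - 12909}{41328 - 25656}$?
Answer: $- \frac{4303}{5224} \approx -0.8237$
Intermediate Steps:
$O{\left(y \right)} = 2 y \left(-1 + y\right)$
$\frac{\left(-11 - 13\right) \left(-26\right) O{\left(0 \right)} - 12909}{41328 - 25656} = \frac{\left(-11 - 13\right) \left(-26\right) 2 \cdot 0 \left(-1 + 0\right) - 12909}{41328 - 25656} = \frac{\left(-11 - 13\right) \left(-26\right) 2 \cdot 0 \left(-1\right) - 12909}{15672} = \left(\left(-24\right) \left(-26\right) 0 - 12909\right) \frac{1}{15672} = \left(624 \cdot 0 - 12909\right) \frac{1}{15672} = \left(0 - 12909\right) \frac{1}{15672} = \left(-12909\right) \frac{1}{15672} = - \frac{4303}{5224}$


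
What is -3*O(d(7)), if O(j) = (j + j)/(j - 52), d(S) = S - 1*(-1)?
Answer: 12/11 ≈ 1.0909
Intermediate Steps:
d(S) = 1 + S (d(S) = S + 1 = 1 + S)
O(j) = 2*j/(-52 + j) (O(j) = (2*j)/(-52 + j) = 2*j/(-52 + j))
-3*O(d(7)) = -6*(1 + 7)/(-52 + (1 + 7)) = -6*8/(-52 + 8) = -6*8/(-44) = -6*8*(-1)/44 = -3*(-4/11) = 12/11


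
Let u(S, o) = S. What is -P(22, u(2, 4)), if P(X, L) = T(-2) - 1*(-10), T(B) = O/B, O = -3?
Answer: -23/2 ≈ -11.500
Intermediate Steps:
T(B) = -3/B
P(X, L) = 23/2 (P(X, L) = -3/(-2) - 1*(-10) = -3*(-½) + 10 = 3/2 + 10 = 23/2)
-P(22, u(2, 4)) = -1*23/2 = -23/2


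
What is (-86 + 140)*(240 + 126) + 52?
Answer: 19816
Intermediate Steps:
(-86 + 140)*(240 + 126) + 52 = 54*366 + 52 = 19764 + 52 = 19816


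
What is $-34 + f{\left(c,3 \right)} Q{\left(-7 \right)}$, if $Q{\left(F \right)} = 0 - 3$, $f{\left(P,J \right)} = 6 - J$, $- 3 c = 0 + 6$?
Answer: $-43$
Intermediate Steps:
$c = -2$ ($c = - \frac{0 + 6}{3} = \left(- \frac{1}{3}\right) 6 = -2$)
$Q{\left(F \right)} = -3$ ($Q{\left(F \right)} = 0 - 3 = -3$)
$-34 + f{\left(c,3 \right)} Q{\left(-7 \right)} = -34 + \left(6 - 3\right) \left(-3\right) = -34 + 3 \left(-3\right) = -34 - 9 = -43$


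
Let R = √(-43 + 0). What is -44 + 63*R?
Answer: -44 + 63*I*√43 ≈ -44.0 + 413.12*I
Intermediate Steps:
R = I*√43 (R = √(-43) = I*√43 ≈ 6.5574*I)
-44 + 63*R = -44 + 63*(I*√43) = -44 + 63*I*√43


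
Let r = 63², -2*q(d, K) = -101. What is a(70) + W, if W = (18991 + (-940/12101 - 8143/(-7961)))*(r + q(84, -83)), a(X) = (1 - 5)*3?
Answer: 7354112981379571/96336061 ≈ 7.6338e+7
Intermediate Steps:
q(d, K) = 101/2 (q(d, K) = -½*(-101) = 101/2)
r = 3969
a(X) = -12 (a(X) = -4*3 = -12)
W = 7354114137412303/96336061 (W = (18991 + (-940/12101 - 8143/(-7961)))*(3969 + 101/2) = (18991 + (-940*1/12101 - 8143*(-1/7961)))*(8039/2) = (18991 + (-940/12101 + 8143/7961))*(8039/2) = (18991 + 91055103/96336061)*(8039/2) = (1829609189554/96336061)*(8039/2) = 7354114137412303/96336061 ≈ 7.6338e+7)
a(70) + W = -12 + 7354114137412303/96336061 = 7354112981379571/96336061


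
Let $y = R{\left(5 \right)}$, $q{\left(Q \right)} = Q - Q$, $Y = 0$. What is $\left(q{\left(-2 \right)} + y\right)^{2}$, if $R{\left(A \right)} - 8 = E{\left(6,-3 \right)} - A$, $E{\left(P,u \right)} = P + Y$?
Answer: $81$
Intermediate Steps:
$E{\left(P,u \right)} = P$ ($E{\left(P,u \right)} = P + 0 = P$)
$q{\left(Q \right)} = 0$
$R{\left(A \right)} = 14 - A$ ($R{\left(A \right)} = 8 - \left(-6 + A\right) = 14 - A$)
$y = 9$ ($y = 14 - 5 = 9$)
$\left(q{\left(-2 \right)} + y\right)^{2} = \left(0 + 9\right)^{2} = 9^{2} = 81$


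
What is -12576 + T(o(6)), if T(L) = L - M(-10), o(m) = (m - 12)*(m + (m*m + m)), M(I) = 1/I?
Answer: -128639/10 ≈ -12864.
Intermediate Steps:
o(m) = (-12 + m)*(m² + 2*m) (o(m) = (-12 + m)*(m + (m² + m)) = (-12 + m)*(m + (m + m²)) = (-12 + m)*(m² + 2*m))
T(L) = ⅒ + L (T(L) = L - 1/(-10) = L - 1*(-⅒) = L + ⅒ = ⅒ + L)
-12576 + T(o(6)) = -12576 + (⅒ + 6*(-24 + 6² - 10*6)) = -12576 + (⅒ + 6*(-24 + 36 - 60)) = -12576 + (⅒ + 6*(-48)) = -12576 + (⅒ - 288) = -12576 - 2879/10 = -128639/10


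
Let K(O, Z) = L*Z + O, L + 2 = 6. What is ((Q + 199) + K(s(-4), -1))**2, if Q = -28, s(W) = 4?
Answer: 29241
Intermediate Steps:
L = 4 (L = -2 + 6 = 4)
K(O, Z) = O + 4*Z (K(O, Z) = 4*Z + O = O + 4*Z)
((Q + 199) + K(s(-4), -1))**2 = ((-28 + 199) + (4 + 4*(-1)))**2 = (171 + (4 - 4))**2 = (171 + 0)**2 = 171**2 = 29241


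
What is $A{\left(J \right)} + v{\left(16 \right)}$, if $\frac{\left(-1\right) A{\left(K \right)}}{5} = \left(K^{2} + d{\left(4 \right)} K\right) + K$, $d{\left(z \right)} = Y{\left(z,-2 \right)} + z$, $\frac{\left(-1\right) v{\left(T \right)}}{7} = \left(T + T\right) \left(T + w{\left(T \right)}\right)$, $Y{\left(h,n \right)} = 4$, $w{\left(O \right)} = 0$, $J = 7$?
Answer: $-4144$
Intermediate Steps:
$v{\left(T \right)} = - 14 T^{2}$ ($v{\left(T \right)} = - 7 \left(T + T\right) \left(T + 0\right) = - 7 \cdot 2 T T = - 7 \cdot 2 T^{2} = - 14 T^{2}$)
$d{\left(z \right)} = 4 + z$
$A{\left(K \right)} = - 45 K - 5 K^{2}$ ($A{\left(K \right)} = - 5 \left(\left(K^{2} + \left(4 + 4\right) K\right) + K\right) = - 5 \left(\left(K^{2} + 8 K\right) + K\right) = - 5 \left(K^{2} + 9 K\right) = - 45 K - 5 K^{2}$)
$A{\left(J \right)} + v{\left(16 \right)} = \left(-5\right) 7 \left(9 + 7\right) - 14 \cdot 16^{2} = \left(-5\right) 7 \cdot 16 - 3584 = -560 - 3584 = -4144$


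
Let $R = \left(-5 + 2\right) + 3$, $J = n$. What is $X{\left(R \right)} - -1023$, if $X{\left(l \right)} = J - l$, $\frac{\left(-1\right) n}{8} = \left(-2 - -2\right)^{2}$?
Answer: $1023$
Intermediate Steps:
$n = 0$ ($n = - 8 \left(-2 - -2\right)^{2} = - 8 \left(-2 + 2\right)^{2} = - 8 \cdot 0^{2} = \left(-8\right) 0 = 0$)
$J = 0$
$R = 0$ ($R = -3 + 3 = 0$)
$X{\left(l \right)} = - l$ ($X{\left(l \right)} = 0 - l = - l$)
$X{\left(R \right)} - -1023 = \left(-1\right) 0 - -1023 = 0 + 1023 = 1023$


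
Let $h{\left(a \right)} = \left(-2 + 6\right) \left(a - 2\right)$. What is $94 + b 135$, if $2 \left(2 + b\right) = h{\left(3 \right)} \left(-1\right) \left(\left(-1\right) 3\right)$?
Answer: $634$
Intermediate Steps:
$h{\left(a \right)} = -8 + 4 a$ ($h{\left(a \right)} = 4 \left(-2 + a\right) = -8 + 4 a$)
$b = 4$ ($b = -2 + \frac{\left(-8 + 4 \cdot 3\right) \left(-1\right) \left(\left(-1\right) 3\right)}{2} = -2 + \frac{\left(-8 + 12\right) \left(-1\right) \left(-3\right)}{2} = -2 + \frac{4 \left(-1\right) \left(-3\right)}{2} = -2 + \frac{\left(-4\right) \left(-3\right)}{2} = -2 + \frac{1}{2} \cdot 12 = -2 + 6 = 4$)
$94 + b 135 = 94 + 4 \cdot 135 = 94 + 540 = 634$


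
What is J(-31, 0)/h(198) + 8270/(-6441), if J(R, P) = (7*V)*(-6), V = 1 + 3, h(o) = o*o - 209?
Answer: -323570738/251166795 ≈ -1.2883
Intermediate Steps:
h(o) = -209 + o² (h(o) = o² - 209 = -209 + o²)
V = 4
J(R, P) = -168 (J(R, P) = (7*4)*(-6) = 28*(-6) = -168)
J(-31, 0)/h(198) + 8270/(-6441) = -168/(-209 + 198²) + 8270/(-6441) = -168/(-209 + 39204) + 8270*(-1/6441) = -168/38995 - 8270/6441 = -323570738/251166795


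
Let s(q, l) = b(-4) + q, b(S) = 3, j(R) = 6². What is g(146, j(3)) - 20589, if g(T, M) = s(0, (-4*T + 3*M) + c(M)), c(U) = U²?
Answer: -20586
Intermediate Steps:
j(R) = 36
s(q, l) = 3 + q
g(T, M) = 3 (g(T, M) = 3 + 0 = 3)
g(146, j(3)) - 20589 = 3 - 20589 = -20586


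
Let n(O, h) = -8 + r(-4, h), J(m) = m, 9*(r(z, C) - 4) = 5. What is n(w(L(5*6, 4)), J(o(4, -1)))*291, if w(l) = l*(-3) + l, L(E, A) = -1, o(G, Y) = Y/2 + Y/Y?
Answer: -3007/3 ≈ -1002.3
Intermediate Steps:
r(z, C) = 41/9 (r(z, C) = 4 + (1/9)*5 = 4 + 5/9 = 41/9)
o(G, Y) = 1 + Y/2 (o(G, Y) = Y*(1/2) + 1 = Y/2 + 1 = 1 + Y/2)
w(l) = -2*l (w(l) = -3*l + l = -2*l)
n(O, h) = -31/9 (n(O, h) = -8 + 41/9 = -31/9)
n(w(L(5*6, 4)), J(o(4, -1)))*291 = -31/9*291 = -3007/3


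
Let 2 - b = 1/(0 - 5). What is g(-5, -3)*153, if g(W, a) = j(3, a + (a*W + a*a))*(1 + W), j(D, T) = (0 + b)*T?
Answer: -141372/5 ≈ -28274.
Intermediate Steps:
b = 11/5 (b = 2 - 1/(0 - 5) = 2 - 1/(-5) = 2 - 1*(-⅕) = 2 + ⅕ = 11/5 ≈ 2.2000)
j(D, T) = 11*T/5 (j(D, T) = (0 + 11/5)*T = 11*T/5)
g(W, a) = (1 + W)*(11*a/5 + 11*a²/5 + 11*W*a/5) (g(W, a) = (11*(a + (a*W + a*a))/5)*(1 + W) = (11*(a + (W*a + a²))/5)*(1 + W) = (11*(a + (a² + W*a))/5)*(1 + W) = (11*(a + a² + W*a)/5)*(1 + W) = (11*a/5 + 11*a²/5 + 11*W*a/5)*(1 + W) = (1 + W)*(11*a/5 + 11*a²/5 + 11*W*a/5))
g(-5, -3)*153 = ((11/5)*(-3)*(1 - 5)*(1 - 5 - 3))*153 = ((11/5)*(-3)*(-4)*(-7))*153 = -924/5*153 = -141372/5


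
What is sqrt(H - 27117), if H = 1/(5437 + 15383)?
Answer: I*sqrt(2938617762495)/10410 ≈ 164.67*I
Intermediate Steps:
H = 1/20820 ≈ 4.8031e-5
sqrt(H - 27117) = sqrt(1/20820 - 27117) = sqrt(-564575939/20820) = I*sqrt(2938617762495)/10410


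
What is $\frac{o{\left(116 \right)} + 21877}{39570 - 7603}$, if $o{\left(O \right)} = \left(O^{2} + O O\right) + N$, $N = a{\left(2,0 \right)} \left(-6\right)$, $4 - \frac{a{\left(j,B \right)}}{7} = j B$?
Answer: $\frac{48621}{31967} \approx 1.521$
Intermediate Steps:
$a{\left(j,B \right)} = 28 - 7 B j$ ($a{\left(j,B \right)} = 28 - 7 j B = 28 - 7 B j$)
$N = -168$ ($N = \left(28 - 0 \cdot 2\right) \left(-6\right) = \left(28 + 0\right) \left(-6\right) = 28 \left(-6\right) = -168$)
$o{\left(O \right)} = -168 + 2 O^{2}$ ($o{\left(O \right)} = \left(O^{2} + O O\right) - 168 = \left(O^{2} + O^{2}\right) - 168 = 2 O^{2} - 168 = -168 + 2 O^{2}$)
$\frac{o{\left(116 \right)} + 21877}{39570 - 7603} = \frac{\left(-168 + 2 \cdot 116^{2}\right) + 21877}{39570 - 7603} = \frac{\left(-168 + 2 \cdot 13456\right) + 21877}{31967} = \left(\left(-168 + 26912\right) + 21877\right) \frac{1}{31967} = \left(26744 + 21877\right) \frac{1}{31967} = 48621 \cdot \frac{1}{31967} = \frac{48621}{31967}$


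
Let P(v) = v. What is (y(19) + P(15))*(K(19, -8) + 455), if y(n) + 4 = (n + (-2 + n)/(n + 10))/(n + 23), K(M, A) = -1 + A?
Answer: 3114418/609 ≈ 5114.0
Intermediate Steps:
y(n) = -4 + (n + (-2 + n)/(10 + n))/(23 + n) (y(n) = -4 + (n + (-2 + n)/(n + 10))/(n + 23) = -4 + (n + (-2 + n)/(10 + n))/(23 + n))
(y(19) + P(15))*(K(19, -8) + 455) = ((-922 - 121*19 - 3*19²)/(230 + 19² + 33*19) + 15)*((-1 - 8) + 455) = ((-922 - 2299 - 3*361)/(230 + 361 + 627) + 15)*(-9 + 455) = ((-922 - 2299 - 1083)/1218 + 15)*446 = ((1/1218)*(-4304) + 15)*446 = (-2152/609 + 15)*446 = (6983/609)*446 = 3114418/609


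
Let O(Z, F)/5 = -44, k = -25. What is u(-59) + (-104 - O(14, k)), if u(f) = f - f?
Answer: 116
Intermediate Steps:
O(Z, F) = -220 (O(Z, F) = 5*(-44) = -220)
u(f) = 0
u(-59) + (-104 - O(14, k)) = 0 + (-104 - 1*(-220)) = 0 + (-104 + 220) = 0 + 116 = 116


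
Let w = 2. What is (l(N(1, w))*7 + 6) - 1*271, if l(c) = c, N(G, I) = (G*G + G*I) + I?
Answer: -230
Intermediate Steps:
N(G, I) = I + G² + G*I (N(G, I) = (G² + G*I) + I = I + G² + G*I)
(l(N(1, w))*7 + 6) - 1*271 = ((2 + 1² + 1*2)*7 + 6) - 1*271 = ((2 + 1 + 2)*7 + 6) - 271 = (5*7 + 6) - 271 = (35 + 6) - 271 = 41 - 271 = -230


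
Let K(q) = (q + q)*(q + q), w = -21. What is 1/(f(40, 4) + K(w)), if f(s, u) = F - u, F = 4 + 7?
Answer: 1/1771 ≈ 0.00056465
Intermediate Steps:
F = 11
K(q) = 4*q**2 (K(q) = (2*q)*(2*q) = 4*q**2)
f(s, u) = 11 - u
1/(f(40, 4) + K(w)) = 1/((11 - 1*4) + 4*(-21)**2) = 1/((11 - 4) + 4*441) = 1/(7 + 1764) = 1/1771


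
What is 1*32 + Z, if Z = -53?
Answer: -21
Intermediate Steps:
1*32 + Z = 1*32 - 53 = 32 - 53 = -21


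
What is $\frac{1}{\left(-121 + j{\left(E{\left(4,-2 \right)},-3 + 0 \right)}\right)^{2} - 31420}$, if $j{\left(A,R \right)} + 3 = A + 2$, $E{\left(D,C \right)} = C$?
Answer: $- \frac{1}{16044} \approx -6.2329 \cdot 10^{-5}$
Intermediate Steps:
$j{\left(A,R \right)} = -1 + A$ ($j{\left(A,R \right)} = -3 + \left(A + 2\right) = -3 + \left(2 + A\right) = -1 + A$)
$\frac{1}{\left(-121 + j{\left(E{\left(4,-2 \right)},-3 + 0 \right)}\right)^{2} - 31420} = \frac{1}{\left(-121 - 3\right)^{2} - 31420} = \frac{1}{\left(-124\right)^{2} - 31420} = \frac{1}{15376 - 31420} = \frac{1}{-16044} = - \frac{1}{16044}$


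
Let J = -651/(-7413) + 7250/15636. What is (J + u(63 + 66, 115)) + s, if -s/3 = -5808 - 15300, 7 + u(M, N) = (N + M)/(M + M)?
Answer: 7513969468039/118669422 ≈ 63319.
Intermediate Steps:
u(M, N) = -7 + (M + N)/(2*M) (u(M, N) = -7 + (N + M)/(M + M) = -7 + (M + N)/((2*M)) = -7 + (M + N)*(1/(2*M)) = -7 + (M + N)/(2*M))
s = 63324 (s = -3*(-5808 - 15300) = -3*(-21108) = 63324)
J = 1521983/2759754 (J = -651*(-1/7413) + 7250*(1/15636) = 31/353 + 3625/7818 = 1521983/2759754 ≈ 0.55149)
(J + u(63 + 66, 115)) + s = (1521983/2759754 + (115 - 13*(63 + 66))/(2*(63 + 66))) + 63324 = (1521983/2759754 + (1/2)*(115 - 13*129)/129) + 63324 = (1521983/2759754 + (1/2)*(1/129)*(115 - 1677)) + 63324 = (1521983/2759754 + (1/2)*(1/129)*(-1562)) + 63324 = (1521983/2759754 - 781/129) + 63324 = -653010689/118669422 + 63324 = 7513969468039/118669422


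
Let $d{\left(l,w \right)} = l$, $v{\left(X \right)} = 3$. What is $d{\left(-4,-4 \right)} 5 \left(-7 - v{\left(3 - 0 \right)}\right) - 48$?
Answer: $152$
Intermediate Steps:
$d{\left(-4,-4 \right)} 5 \left(-7 - v{\left(3 - 0 \right)}\right) - 48 = - 4 \cdot 5 \left(-7 - 3\right) - 48 = - 4 \cdot 5 \left(-10\right) - 48 = \left(-4\right) \left(-50\right) - 48 = 200 - 48 = 152$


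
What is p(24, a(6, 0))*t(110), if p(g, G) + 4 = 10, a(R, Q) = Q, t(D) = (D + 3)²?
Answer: 76614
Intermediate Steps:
t(D) = (3 + D)²
p(g, G) = 6 (p(g, G) = -4 + 10 = 6)
p(24, a(6, 0))*t(110) = 6*(3 + 110)² = 6*113² = 6*12769 = 76614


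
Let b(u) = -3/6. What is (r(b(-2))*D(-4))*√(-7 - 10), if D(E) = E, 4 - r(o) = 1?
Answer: -12*I*√17 ≈ -49.477*I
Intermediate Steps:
b(u) = -½ (b(u) = -3*⅙ = -½)
r(o) = 3 (r(o) = 4 - 1*1 = 4 - 1 = 3)
(r(b(-2))*D(-4))*√(-7 - 10) = (3*(-4))*√(-7 - 10) = -12*I*√17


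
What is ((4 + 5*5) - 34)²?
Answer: 25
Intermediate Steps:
((4 + 5*5) - 34)² = ((4 + 25) - 34)² = (29 - 34)² = (-5)² = 25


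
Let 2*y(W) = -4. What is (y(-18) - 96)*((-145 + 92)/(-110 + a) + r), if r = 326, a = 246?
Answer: -2169867/68 ≈ -31910.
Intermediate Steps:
y(W) = -2 (y(W) = (½)*(-4) = -2)
(y(-18) - 96)*((-145 + 92)/(-110 + a) + r) = (-2 - 96)*((-145 + 92)/(-110 + 246) + 326) = -98*(-53/136 + 326) = -98*44283/136 = -2169867/68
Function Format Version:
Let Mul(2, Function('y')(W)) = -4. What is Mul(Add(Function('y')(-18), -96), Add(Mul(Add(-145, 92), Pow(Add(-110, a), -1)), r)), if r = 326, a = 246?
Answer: Rational(-2169867, 68) ≈ -31910.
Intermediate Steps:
Function('y')(W) = -2 (Function('y')(W) = Mul(Rational(1, 2), -4) = -2)
Mul(Add(Function('y')(-18), -96), Add(Mul(Add(-145, 92), Pow(Add(-110, a), -1)), r)) = Mul(Add(-2, -96), Add(Mul(Add(-145, 92), Pow(Add(-110, 246), -1)), 326)) = Mul(-98, Add(Mul(-53, Pow(136, -1)), 326)) = Mul(-98, Add(Mul(-53, Rational(1, 136)), 326)) = Mul(-98, Add(Rational(-53, 136), 326)) = Mul(-98, Rational(44283, 136)) = Rational(-2169867, 68)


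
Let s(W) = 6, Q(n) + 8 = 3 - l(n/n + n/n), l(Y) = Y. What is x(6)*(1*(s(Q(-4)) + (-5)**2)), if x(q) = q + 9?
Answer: 465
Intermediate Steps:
x(q) = 9 + q
Q(n) = -7 (Q(n) = -8 + (3 - (n/n + n/n)) = -8 + (3 - (1 + 1)) = -8 + (3 - 1*2) = -8 + (3 - 2) = -8 + 1 = -7)
x(6)*(1*(s(Q(-4)) + (-5)**2)) = (9 + 6)*(1*(6 + (-5)**2)) = 15*(1*(6 + 25)) = 15*(1*31) = 15*31 = 465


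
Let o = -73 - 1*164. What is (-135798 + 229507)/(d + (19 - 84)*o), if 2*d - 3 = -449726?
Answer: -17038/38083 ≈ -0.44739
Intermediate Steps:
d = -449723/2 (d = 3/2 + (½)*(-449726) = 3/2 - 224863 = -449723/2 ≈ -2.2486e+5)
o = -237 (o = -73 - 164 = -237)
(-135798 + 229507)/(d + (19 - 84)*o) = (-135798 + 229507)/(-449723/2 + (19 - 84)*(-237)) = 93709/(-449723/2 - 65*(-237)) = 93709/(-449723/2 + 15405) = 93709/(-418913/2) = 93709*(-2/418913) = -17038/38083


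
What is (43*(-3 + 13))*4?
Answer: 1720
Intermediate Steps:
(43*(-3 + 13))*4 = (43*10)*4 = 430*4 = 1720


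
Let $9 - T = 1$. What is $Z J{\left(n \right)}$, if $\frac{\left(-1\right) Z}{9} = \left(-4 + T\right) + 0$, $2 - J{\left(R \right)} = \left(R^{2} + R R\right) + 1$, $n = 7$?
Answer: $3492$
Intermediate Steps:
$T = 8$ ($T = 9 - 1 = 8$)
$J{\left(R \right)} = 1 - 2 R^{2}$ ($J{\left(R \right)} = 2 - \left(\left(R^{2} + R R\right) + 1\right) = 2 - \left(\left(R^{2} + R^{2}\right) + 1\right) = 2 - \left(2 R^{2} + 1\right) = 2 - \left(1 + 2 R^{2}\right) = 1 - 2 R^{2}$)
$Z = -36$ ($Z = - 9 \left(\left(-4 + 8\right) + 0\right) = - 9 \left(4 + 0\right) = \left(-9\right) 4 = -36$)
$Z J{\left(n \right)} = - 36 \left(1 - 2 \cdot 7^{2}\right) = - 36 \left(1 - 98\right) = \left(-36\right) \left(-97\right) = 3492$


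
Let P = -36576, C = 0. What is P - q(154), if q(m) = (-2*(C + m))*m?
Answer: 10856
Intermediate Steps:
q(m) = -2*m² (q(m) = (-2*(0 + m))*m = (-2*m)*m = -2*m²)
P - q(154) = -36576 - (-2)*154² = -36576 - (-2)*23716 = -36576 - 1*(-47432) = -36576 + 47432 = 10856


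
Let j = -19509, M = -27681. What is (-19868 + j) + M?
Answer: -67058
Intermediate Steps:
(-19868 + j) + M = (-19868 - 19509) - 27681 = -39377 - 27681 = -67058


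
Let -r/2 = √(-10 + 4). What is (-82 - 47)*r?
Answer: 258*I*√6 ≈ 631.97*I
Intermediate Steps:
r = -2*I*√6 (r = -2*√(-10 + 4) = -2*I*√6 ≈ -4.899*I)
(-82 - 47)*r = (-82 - 47)*(-2*I*√6) = -(-258)*I*√6 = 258*I*√6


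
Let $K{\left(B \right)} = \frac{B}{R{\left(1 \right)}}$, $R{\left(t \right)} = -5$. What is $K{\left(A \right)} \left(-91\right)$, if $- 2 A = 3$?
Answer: $- \frac{273}{10} \approx -27.3$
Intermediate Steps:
$A = - \frac{3}{2}$ ($A = \left(- \frac{1}{2}\right) 3 = - \frac{3}{2} \approx -1.5$)
$K{\left(B \right)} = - \frac{B}{5}$ ($K{\left(B \right)} = \frac{B}{-5} = B \left(- \frac{1}{5}\right) = - \frac{B}{5}$)
$K{\left(A \right)} \left(-91\right) = \left(- \frac{1}{5}\right) \left(- \frac{3}{2}\right) \left(-91\right) = \frac{3}{10} \left(-91\right) = - \frac{273}{10}$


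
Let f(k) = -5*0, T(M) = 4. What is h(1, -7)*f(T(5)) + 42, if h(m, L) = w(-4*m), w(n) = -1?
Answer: 42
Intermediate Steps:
f(k) = 0
h(m, L) = -1
h(1, -7)*f(T(5)) + 42 = -1*0 + 42 = 0 + 42 = 42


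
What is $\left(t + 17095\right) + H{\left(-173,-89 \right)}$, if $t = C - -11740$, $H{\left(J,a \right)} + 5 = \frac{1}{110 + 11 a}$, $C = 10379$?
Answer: $\frac{34072620}{869} \approx 39209.0$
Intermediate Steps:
$H{\left(J,a \right)} = -5 + \frac{1}{110 + 11 a}$
$t = 22119$ ($t = 10379 - -11740 = 10379 + 11740 = 22119$)
$\left(t + 17095\right) + H{\left(-173,-89 \right)} = \left(22119 + 17095\right) + \frac{-549 - -4895}{11 \left(10 - 89\right)} = 39214 + \frac{-549 + 4895}{11 \left(-79\right)} = 39214 + \frac{1}{11} \left(- \frac{1}{79}\right) 4346 = 39214 - \frac{4346}{869} = \frac{34072620}{869}$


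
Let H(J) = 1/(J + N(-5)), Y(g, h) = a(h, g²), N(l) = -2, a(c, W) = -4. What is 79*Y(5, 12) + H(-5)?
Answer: -2213/7 ≈ -316.14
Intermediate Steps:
Y(g, h) = -4
H(J) = 1/(-2 + J) (H(J) = 1/(J - 2) = 1/(-2 + J))
79*Y(5, 12) + H(-5) = 79*(-4) + 1/(-2 - 5) = -316 + 1/(-7) = -316 - ⅐ = -2213/7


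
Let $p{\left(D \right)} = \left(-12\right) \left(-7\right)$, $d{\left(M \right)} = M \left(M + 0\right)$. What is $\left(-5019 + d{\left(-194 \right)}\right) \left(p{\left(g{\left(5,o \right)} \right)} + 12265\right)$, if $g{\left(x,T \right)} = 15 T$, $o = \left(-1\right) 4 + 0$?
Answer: $402787333$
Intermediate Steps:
$o = -4$ ($o = -4 + 0 = -4$)
$d{\left(M \right)} = M^{2}$ ($d{\left(M \right)} = M M = M^{2}$)
$p{\left(D \right)} = 84$
$\left(-5019 + d{\left(-194 \right)}\right) \left(p{\left(g{\left(5,o \right)} \right)} + 12265\right) = \left(-5019 + \left(-194\right)^{2}\right) \left(84 + 12265\right) = \left(-5019 + 37636\right) 12349 = 32617 \cdot 12349 = 402787333$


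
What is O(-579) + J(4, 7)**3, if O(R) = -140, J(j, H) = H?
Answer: 203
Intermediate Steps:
O(-579) + J(4, 7)**3 = -140 + 7**3 = -140 + 343 = 203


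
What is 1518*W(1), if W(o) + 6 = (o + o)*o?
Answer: -6072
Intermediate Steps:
W(o) = -6 + 2*o² (W(o) = -6 + (o + o)*o = -6 + (2*o)*o = -6 + 2*o²)
1518*W(1) = 1518*(-6 + 2*1²) = 1518*(-6 + 2*1) = 1518*(-6 + 2) = 1518*(-4) = -6072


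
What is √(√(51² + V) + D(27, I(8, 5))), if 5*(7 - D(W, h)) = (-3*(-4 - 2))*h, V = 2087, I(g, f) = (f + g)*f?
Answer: √(-227 + 4*√293) ≈ 12.591*I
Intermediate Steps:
I(g, f) = f*(f + g)
D(W, h) = 7 - 18*h/5 (D(W, h) = 7 - (-3*(-4 - 2))*h/5 = 7 - (-3*(-6))*h/5 = 7 - 18*h/5)
√(√(51² + V) + D(27, I(8, 5))) = √(√(51² + 2087) + (7 - 18*(5 + 8))) = √(√(2601 + 2087) + (7 - 18*13)) = √(√4688 + (7 - 18/5*65)) = √(4*√293 + (7 - 234)) = √(4*√293 - 227) = √(-227 + 4*√293)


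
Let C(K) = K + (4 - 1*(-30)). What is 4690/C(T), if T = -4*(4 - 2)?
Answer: 2345/13 ≈ 180.38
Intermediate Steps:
T = -8 (T = -4*2 = -8)
C(K) = 34 + K (C(K) = K + (4 + 30) = K + 34 = 34 + K)
4690/C(T) = 4690/(34 - 8) = 4690/26 = 4690*(1/26) = 2345/13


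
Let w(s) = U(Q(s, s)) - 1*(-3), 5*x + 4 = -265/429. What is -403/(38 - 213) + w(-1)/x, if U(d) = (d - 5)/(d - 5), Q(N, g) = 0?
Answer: -100451/49525 ≈ -2.0283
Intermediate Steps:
U(d) = 1 (U(d) = (-5 + d)/(-5 + d) = 1)
x = -1981/2145 (x = -⅘ + (-265/429)/5 = -⅘ + (-265*1/429)/5 = -⅘ + (⅕)*(-265/429) = -⅘ - 53/429 = -1981/2145 ≈ -0.92354)
w(s) = 4 (w(s) = 1 - 1*(-3) = 1 + 3 = 4)
-403/(38 - 213) + w(-1)/x = -403/(38 - 213) + 4/(-1981/2145) = -403/(-175) + 4*(-2145/1981) = -403*(-1/175) - 8580/1981 = 403/175 - 8580/1981 = -100451/49525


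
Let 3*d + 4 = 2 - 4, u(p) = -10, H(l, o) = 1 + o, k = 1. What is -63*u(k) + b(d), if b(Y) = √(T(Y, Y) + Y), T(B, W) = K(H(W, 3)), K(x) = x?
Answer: 630 + √2 ≈ 631.41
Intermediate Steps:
T(B, W) = 4 (T(B, W) = 1 + 3 = 4)
d = -2 (d = -4/3 + (2 - 4)/3 = -4/3 + (⅓)*(-2) = -4/3 - ⅔ = -2)
b(Y) = √(4 + Y)
-63*u(k) + b(d) = -63*(-10) + √(4 - 2) = 630 + √2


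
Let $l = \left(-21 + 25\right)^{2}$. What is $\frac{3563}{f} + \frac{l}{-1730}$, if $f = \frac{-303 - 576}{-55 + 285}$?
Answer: $- \frac{708865882}{760335} \approx -932.31$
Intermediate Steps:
$l = 16$ ($l = 4^{2} = 16$)
$f = - \frac{879}{230} \approx -3.8217$
$\frac{3563}{f} + \frac{l}{-1730} = \frac{3563}{- \frac{879}{230}} + \frac{16}{-1730} = 3563 \left(- \frac{230}{879}\right) + 16 \left(- \frac{1}{1730}\right) = - \frac{819490}{879} - \frac{8}{865} = - \frac{708865882}{760335}$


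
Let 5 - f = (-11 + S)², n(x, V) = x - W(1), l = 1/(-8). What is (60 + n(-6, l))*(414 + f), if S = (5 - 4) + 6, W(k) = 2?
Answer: 20956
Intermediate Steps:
l = -⅛ ≈ -0.12500
S = 7 (S = 1 + 6 = 7)
n(x, V) = -2 + x (n(x, V) = x - 1*2 = x - 2 = -2 + x)
f = -11 (f = 5 - (-11 + 7)² = 5 - 1*(-4)² = 5 - 1*16 = 5 - 16 = -11)
(60 + n(-6, l))*(414 + f) = (60 + (-2 - 6))*(414 - 11) = (60 - 8)*403 = 52*403 = 20956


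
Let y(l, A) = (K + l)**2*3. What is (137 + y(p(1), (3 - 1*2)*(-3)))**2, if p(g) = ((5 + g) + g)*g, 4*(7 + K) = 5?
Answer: 5139289/256 ≈ 20075.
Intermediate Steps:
K = -23/4 (K = -7 + (1/4)*5 = -7 + 5/4 = -23/4 ≈ -5.7500)
p(g) = g*(5 + 2*g) (p(g) = (5 + 2*g)*g = g*(5 + 2*g))
y(l, A) = 3*(-23/4 + l)**2 (y(l, A) = (-23/4 + l)**2*3 = 3*(-23/4 + l)**2)
(137 + y(p(1), (3 - 1*2)*(-3)))**2 = (137 + 3*(-23 + 4*(1*(5 + 2*1)))**2/16)**2 = (137 + 3*(-23 + 4*(1*(5 + 2)))**2/16)**2 = (137 + 3*(-23 + 4*(1*7))**2/16)**2 = (137 + 3*(-23 + 4*7)**2/16)**2 = (137 + 3*(-23 + 28)**2/16)**2 = (137 + (3/16)*5**2)**2 = (137 + (3/16)*25)**2 = (137 + 75/16)**2 = (2267/16)**2 = 5139289/256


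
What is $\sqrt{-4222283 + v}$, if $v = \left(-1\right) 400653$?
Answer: $2 i \sqrt{1155734} \approx 2150.1 i$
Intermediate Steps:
$v = -400653$
$\sqrt{-4222283 + v} = \sqrt{-4222283 - 400653} = \sqrt{-4622936} = 2 i \sqrt{1155734}$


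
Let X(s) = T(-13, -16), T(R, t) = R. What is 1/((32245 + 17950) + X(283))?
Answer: 1/50182 ≈ 1.9927e-5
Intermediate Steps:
X(s) = -13
1/((32245 + 17950) + X(283)) = 1/((32245 + 17950) - 13) = 1/(50195 - 13) = 1/50182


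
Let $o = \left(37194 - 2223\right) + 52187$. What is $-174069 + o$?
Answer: $-86911$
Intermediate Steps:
$o = 87158$ ($o = 34971 + 52187 = 87158$)
$-174069 + o = -174069 + 87158 = -86911$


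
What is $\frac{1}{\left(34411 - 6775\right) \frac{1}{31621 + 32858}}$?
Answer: $\frac{21493}{9212} \approx 2.3332$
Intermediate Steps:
$\frac{1}{\left(34411 - 6775\right) \frac{1}{31621 + 32858}} = \frac{1}{27636 \cdot \frac{1}{64479}} = \frac{1}{\frac{9212}{21493}} = \frac{21493}{9212}$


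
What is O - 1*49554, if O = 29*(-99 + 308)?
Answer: -43493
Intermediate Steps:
O = 6061 (O = 29*209 = 6061)
O - 1*49554 = 6061 - 1*49554 = 6061 - 49554 = -43493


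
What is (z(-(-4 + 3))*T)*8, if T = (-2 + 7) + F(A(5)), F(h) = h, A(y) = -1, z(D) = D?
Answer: 32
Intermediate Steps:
T = 4 (T = (-2 + 7) - 1 = 5 - 1 = 4)
(z(-(-4 + 3))*T)*8 = (-(-4 + 3)*4)*8 = (-1*(-1)*4)*8 = (1*4)*8 = 4*8 = 32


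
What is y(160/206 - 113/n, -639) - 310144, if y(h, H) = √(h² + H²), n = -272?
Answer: -310144 + 9*√3956675798017/28016 ≈ -3.0951e+5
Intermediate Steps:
y(h, H) = √(H² + h²)
y(160/206 - 113/n, -639) - 310144 = √((-639)² + (160/206 - 113/(-272))²) - 310144 = √(408321 + (160*(1/206) - 113*(-1/272))²) - 310144 = √(408321 + (80/103 + 113/272)²) - 310144 = √(408321 + (33399/28016)²) - 310144 = √(408321 + 1115493201/784896256) - 310144 = √(320490739639377/784896256) - 310144 = 9*√3956675798017/28016 - 310144 = -310144 + 9*√3956675798017/28016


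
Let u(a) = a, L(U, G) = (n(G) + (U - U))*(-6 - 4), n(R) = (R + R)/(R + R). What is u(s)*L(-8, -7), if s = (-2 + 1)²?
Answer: -10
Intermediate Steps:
s = 1 (s = (-1)² = 1)
n(R) = 1 (n(R) = (2*R)/((2*R)) = (2*R)*(1/(2*R)) = 1)
L(U, G) = -10 (L(U, G) = (1 + (U - U))*(-6 - 4) = (1 + 0)*(-10) = 1*(-10) = -10)
u(s)*L(-8, -7) = 1*(-10) = -10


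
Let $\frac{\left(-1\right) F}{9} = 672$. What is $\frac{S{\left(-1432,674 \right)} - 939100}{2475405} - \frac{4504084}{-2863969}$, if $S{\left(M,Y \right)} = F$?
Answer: $\frac{8442557481608}{7089483182445} \approx 1.1909$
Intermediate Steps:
$F = -6048$ ($F = \left(-9\right) 672 = -6048$)
$S{\left(M,Y \right)} = -6048$
$\frac{S{\left(-1432,674 \right)} - 939100}{2475405} - \frac{4504084}{-2863969} = \frac{-6048 - 939100}{2475405} - \frac{4504084}{-2863969} = \left(-945148\right) \frac{1}{2475405} - - \frac{4504084}{2863969} = - \frac{945148}{2475405} + \frac{4504084}{2863969} = \frac{8442557481608}{7089483182445}$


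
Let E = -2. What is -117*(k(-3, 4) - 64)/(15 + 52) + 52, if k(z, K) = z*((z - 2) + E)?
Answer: 8515/67 ≈ 127.09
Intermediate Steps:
k(z, K) = z*(-4 + z) (k(z, K) = z*((z - 2) - 2) = z*((-2 + z) - 2) = z*(-4 + z))
-117*(k(-3, 4) - 64)/(15 + 52) + 52 = -117*(-3*(-4 - 3) - 64)/(15 + 52) + 52 = -117*(-3*(-7) - 64)/67 + 52 = -117*(21 - 64)/67 + 52 = -(-5031)/67 + 52 = -117*(-43/67) + 52 = 5031/67 + 52 = 8515/67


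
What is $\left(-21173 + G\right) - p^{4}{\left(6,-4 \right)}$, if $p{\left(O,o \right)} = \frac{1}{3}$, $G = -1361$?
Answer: $- \frac{1825255}{81} \approx -22534.0$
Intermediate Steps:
$p{\left(O,o \right)} = \frac{1}{3}$
$\left(-21173 + G\right) - p^{4}{\left(6,-4 \right)} = \left(-21173 - 1361\right) - \left(\frac{1}{3}\right)^{4} = -22534 - \frac{1}{81} = - \frac{1825255}{81}$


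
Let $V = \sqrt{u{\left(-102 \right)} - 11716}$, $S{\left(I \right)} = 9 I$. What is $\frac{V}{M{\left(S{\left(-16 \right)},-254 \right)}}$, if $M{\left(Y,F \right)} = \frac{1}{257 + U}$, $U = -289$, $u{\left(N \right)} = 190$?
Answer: $- 32 i \sqrt{11526} \approx - 3435.5 i$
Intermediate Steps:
$M{\left(Y,F \right)} = - \frac{1}{32}$ ($M{\left(Y,F \right)} = \frac{1}{257 - 289} = \frac{1}{-32} = - \frac{1}{32}$)
$V = i \sqrt{11526}$ ($V = \sqrt{190 - 11716} = \sqrt{-11526} = i \sqrt{11526} \approx 107.36 i$)
$\frac{V}{M{\left(S{\left(-16 \right)},-254 \right)}} = \frac{i \sqrt{11526}}{- \frac{1}{32}} = i \sqrt{11526} \left(-32\right) = - 32 i \sqrt{11526}$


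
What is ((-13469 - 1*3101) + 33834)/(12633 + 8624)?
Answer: 17264/21257 ≈ 0.81216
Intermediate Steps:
((-13469 - 1*3101) + 33834)/(12633 + 8624) = ((-13469 - 3101) + 33834)/21257 = (-16570 + 33834)*(1/21257) = 17264*(1/21257) = 17264/21257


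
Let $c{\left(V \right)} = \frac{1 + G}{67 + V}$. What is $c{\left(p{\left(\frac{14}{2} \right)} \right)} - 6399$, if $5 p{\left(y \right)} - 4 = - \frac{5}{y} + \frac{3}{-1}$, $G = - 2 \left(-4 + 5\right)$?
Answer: $- \frac{15018488}{2347} \approx -6399.0$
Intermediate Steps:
$G = -2$ ($G = \left(-2\right) 1 = -2$)
$p{\left(y \right)} = \frac{1}{5} - \frac{1}{y}$ ($p{\left(y \right)} = \frac{4}{5} + \frac{- \frac{5}{y} + \frac{3}{-1}}{5} = \frac{4}{5} + \frac{- \frac{5}{y} + 3 \left(-1\right)}{5} = \frac{4}{5} + \frac{- \frac{5}{y} - 3}{5} = \frac{4}{5} + \frac{-3 - \frac{5}{y}}{5} = \frac{4}{5} - \left(\frac{3}{5} + \frac{1}{y}\right) = \frac{1}{5} - \frac{1}{y}$)
$c{\left(V \right)} = - \frac{1}{67 + V}$ ($c{\left(V \right)} = \frac{1 - 2}{67 + V} = - \frac{1}{67 + V}$)
$c{\left(p{\left(\frac{14}{2} \right)} \right)} - 6399 = - \frac{1}{67 + \frac{-5 + \frac{14}{2}}{5 \cdot \frac{14}{2}}} - 6399 = - \frac{1}{67 + \frac{-5 + 14 \cdot \frac{1}{2}}{5 \cdot 14 \cdot \frac{1}{2}}} - 6399 = - \frac{1}{67 + \frac{-5 + 7}{5 \cdot 7}} - 6399 = - \frac{1}{67 + \frac{1}{5} \cdot \frac{1}{7} \cdot 2} - 6399 = - \frac{1}{67 + \frac{2}{35}} - 6399 = - \frac{1}{\frac{2347}{35}} - 6399 = \left(-1\right) \frac{35}{2347} - 6399 = - \frac{35}{2347} - 6399 = - \frac{15018488}{2347}$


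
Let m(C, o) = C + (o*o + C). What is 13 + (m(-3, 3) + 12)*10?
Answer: 163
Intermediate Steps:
m(C, o) = o² + 2*C (m(C, o) = C + (o² + C) = C + (C + o²) = o² + 2*C)
13 + (m(-3, 3) + 12)*10 = 13 + ((3² + 2*(-3)) + 12)*10 = 13 + ((9 - 6) + 12)*10 = 13 + (3 + 12)*10 = 13 + 15*10 = 13 + 150 = 163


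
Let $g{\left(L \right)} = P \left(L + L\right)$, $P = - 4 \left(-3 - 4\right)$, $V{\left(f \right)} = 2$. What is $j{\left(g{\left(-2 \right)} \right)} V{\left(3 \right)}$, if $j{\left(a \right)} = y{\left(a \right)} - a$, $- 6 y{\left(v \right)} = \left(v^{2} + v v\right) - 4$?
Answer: $- \frac{24412}{3} \approx -8137.3$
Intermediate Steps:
$y{\left(v \right)} = \frac{2}{3} - \frac{v^{2}}{3}$ ($y{\left(v \right)} = - \frac{\left(v^{2} + v v\right) - 4}{6} = - \frac{\left(v^{2} + v^{2}\right) - 4}{6} = - \frac{2 v^{2} - 4}{6} = - \frac{-4 + 2 v^{2}}{6} = \frac{2}{3} - \frac{v^{2}}{3}$)
$P = 28$ ($P = \left(-4\right) \left(-7\right) = 28$)
$g{\left(L \right)} = 56 L$ ($g{\left(L \right)} = 28 \left(L + L\right) = 28 \cdot 2 L = 56 L$)
$j{\left(a \right)} = \frac{2}{3} - a - \frac{a^{2}}{3}$ ($j{\left(a \right)} = \left(\frac{2}{3} - \frac{a^{2}}{3}\right) - a = \frac{2}{3} - a - \frac{a^{2}}{3}$)
$j{\left(g{\left(-2 \right)} \right)} V{\left(3 \right)} = \left(\frac{2}{3} - 56 \left(-2\right) - \frac{\left(56 \left(-2\right)\right)^{2}}{3}\right) 2 = \left(\frac{2}{3} - -112 - \frac{\left(-112\right)^{2}}{3}\right) 2 = \left(\frac{2}{3} + 112 - \frac{12544}{3}\right) 2 = \left(- \frac{12206}{3}\right) 2 = - \frac{24412}{3}$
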